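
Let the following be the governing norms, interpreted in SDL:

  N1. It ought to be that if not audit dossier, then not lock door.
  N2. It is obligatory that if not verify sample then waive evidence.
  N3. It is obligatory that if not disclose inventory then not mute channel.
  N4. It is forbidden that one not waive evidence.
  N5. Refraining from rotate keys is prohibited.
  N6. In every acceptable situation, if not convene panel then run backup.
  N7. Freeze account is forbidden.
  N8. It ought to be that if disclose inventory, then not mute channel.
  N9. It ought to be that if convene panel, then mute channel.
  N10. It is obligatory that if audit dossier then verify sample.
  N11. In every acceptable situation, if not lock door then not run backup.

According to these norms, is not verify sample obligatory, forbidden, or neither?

Forbidden

Premises 3 and 8 cover both cases: O(¬disclose_inventory → ¬mute_channel) and O(disclose_inventory → ¬mute_channel). Since ¬disclose_inventory ∨ disclose_inventory is a tautology, O(¬mute_channel) follows.
Premise 9 is O(convene_panel → mute_channel); contrapositively O(¬mute_channel → ¬convene_panel). Since O(¬mute_channel) holds, K gives O(¬convene_panel).
Premise 6 is O(¬convene_panel → run_backup); since O(¬convene_panel), deontic closure gives O(run_backup).
Premise 11, O(¬lock_door → ¬run_backup), contraposes to O(run_backup → lock_door); with O(run_backup) we get O(lock_door).
The contrapositive of premise 1 (O(¬audit_dossier → ¬lock_door)) is O(lock_door → audit_dossier), and O(lock_door) is already established, so O(audit_dossier).
With premise 10, O(audit_dossier → verify_sample), the K-axiom yields O(verify_sample).
Premises 2, 4, 5, 7 do not contribute to this derivation.
Thus O(verify_sample), which is F(¬verify_sample): ¬verify_sample is forbidden.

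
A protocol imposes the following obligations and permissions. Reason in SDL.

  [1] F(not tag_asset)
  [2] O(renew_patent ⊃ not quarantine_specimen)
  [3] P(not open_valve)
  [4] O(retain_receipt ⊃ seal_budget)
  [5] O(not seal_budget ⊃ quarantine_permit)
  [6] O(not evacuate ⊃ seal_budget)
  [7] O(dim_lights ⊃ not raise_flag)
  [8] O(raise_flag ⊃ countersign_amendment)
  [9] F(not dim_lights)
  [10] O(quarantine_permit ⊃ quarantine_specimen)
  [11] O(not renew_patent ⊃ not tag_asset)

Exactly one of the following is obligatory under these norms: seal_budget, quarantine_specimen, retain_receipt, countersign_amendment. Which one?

F(not tag_asset) at premise 1 means O(tag_asset).
Premise 11 is O(not renew_patent ⊃ not tag_asset); contrapositively O(tag_asset ⊃ renew_patent). Since O(tag_asset) holds, K gives O(renew_patent).
From O(renew_patent) and premise 2, O(renew_patent ⊃ not quarantine_specimen), we obtain O(not quarantine_specimen).
Premise 10 is O(quarantine_permit ⊃ quarantine_specimen); contrapositively O(not quarantine_specimen ⊃ not quarantine_permit). Since O(not quarantine_specimen) holds, K gives O(not quarantine_permit).
The contrapositive of premise 5 (O(not seal_budget ⊃ quarantine_permit)) is O(not quarantine_permit ⊃ seal_budget), and O(not quarantine_permit) is already established, so O(seal_budget).
So O(seal_budget) holds — seal_budget is obligatory. None of the other listed options is made obligatory by any chain of premises.

seal_budget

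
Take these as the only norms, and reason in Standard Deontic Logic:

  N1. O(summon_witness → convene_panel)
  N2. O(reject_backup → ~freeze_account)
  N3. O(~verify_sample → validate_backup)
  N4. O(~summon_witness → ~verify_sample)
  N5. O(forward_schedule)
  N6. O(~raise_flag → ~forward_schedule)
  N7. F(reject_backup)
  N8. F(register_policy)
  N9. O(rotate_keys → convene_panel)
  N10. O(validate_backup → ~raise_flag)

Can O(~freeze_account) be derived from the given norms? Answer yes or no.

No

Premise 2 is O(reject_backup → ~freeze_account), but O(reject_backup) is not derivable from the premises, so it does not yield O(~freeze_account).
No other premise forces O(~freeze_account). An ideal world satisfying every premise can still have ~freeze_account false, so O(~freeze_account) is not derivable.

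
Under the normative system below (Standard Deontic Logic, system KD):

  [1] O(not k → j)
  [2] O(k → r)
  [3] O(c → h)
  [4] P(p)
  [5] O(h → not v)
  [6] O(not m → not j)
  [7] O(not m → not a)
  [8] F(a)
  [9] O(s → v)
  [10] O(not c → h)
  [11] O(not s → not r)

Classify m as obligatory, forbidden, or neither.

Obligatory

By case analysis on not c: premise 10 gives O(not c → h) and premise 3 gives O(c → h), so O(h) either way.
Premise 5 is O(h → not v); since O(h), deontic closure gives O(not v).
The contrapositive of premise 9 (O(s → v)) is O(not v → not s), and O(not v) is already established, so O(not s).
Applying K to premise 11 (O(not s → not r)) and O(not s) yields O(not r).
Premise 2, O(k → r), contraposes to O(not r → not k); with O(not r) we get O(not k).
With premise 1, O(not k → j), the K-axiom yields O(j).
Premise 6, O(not m → not j), contraposes to O(j → m); with O(j) we get O(m).
Premises 4, 7, 8 do not contribute to this derivation.
Hence m is obligatory.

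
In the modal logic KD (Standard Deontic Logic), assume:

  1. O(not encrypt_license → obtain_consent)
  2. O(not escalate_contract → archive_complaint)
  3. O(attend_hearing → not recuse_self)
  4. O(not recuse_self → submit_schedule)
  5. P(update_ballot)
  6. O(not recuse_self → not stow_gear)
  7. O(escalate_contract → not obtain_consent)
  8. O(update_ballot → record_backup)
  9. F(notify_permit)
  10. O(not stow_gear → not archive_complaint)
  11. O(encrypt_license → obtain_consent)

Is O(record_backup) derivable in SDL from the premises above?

No

Premise 8 is O(update_ballot → record_backup), but O(update_ballot) is not derivable from the premises (the permission P(update_ballot) asserts only not O(not update_ballot), not O(update_ballot)), so it does not yield O(record_backup).
No other premise forces O(record_backup). An ideal world satisfying every premise can still have record_backup false, so O(record_backup) is not derivable.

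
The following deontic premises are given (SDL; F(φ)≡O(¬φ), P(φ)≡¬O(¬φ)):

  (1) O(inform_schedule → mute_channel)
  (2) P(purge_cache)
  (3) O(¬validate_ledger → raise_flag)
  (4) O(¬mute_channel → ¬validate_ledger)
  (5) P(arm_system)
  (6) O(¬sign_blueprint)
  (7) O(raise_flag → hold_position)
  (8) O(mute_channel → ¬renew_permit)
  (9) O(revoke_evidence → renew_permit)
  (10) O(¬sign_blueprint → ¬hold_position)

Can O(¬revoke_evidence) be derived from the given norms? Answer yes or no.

Yes

From premise 6 we have O(¬sign_blueprint).
Premise 10 is O(¬sign_blueprint → ¬hold_position); since O(¬sign_blueprint), deontic closure gives O(¬hold_position).
The contrapositive of premise 7 (O(raise_flag → hold_position)) is O(¬hold_position → ¬raise_flag), and O(¬hold_position) is already established, so O(¬raise_flag).
Premise 3 is O(¬validate_ledger → raise_flag); contrapositively O(¬raise_flag → validate_ledger). Since O(¬raise_flag) holds, K gives O(validate_ledger).
Premise 4 is O(¬mute_channel → ¬validate_ledger); contrapositively O(validate_ledger → mute_channel). Since O(validate_ledger) holds, K gives O(mute_channel).
Applying K to premise 8 (O(mute_channel → ¬renew_permit)) and O(mute_channel) yields O(¬renew_permit).
Premise 9, O(revoke_evidence → renew_permit), contraposes to O(¬renew_permit → ¬revoke_evidence); with O(¬renew_permit) we get O(¬revoke_evidence).
Premises 1, 2, 5 do not contribute to this derivation.
So O(¬revoke_evidence) follows.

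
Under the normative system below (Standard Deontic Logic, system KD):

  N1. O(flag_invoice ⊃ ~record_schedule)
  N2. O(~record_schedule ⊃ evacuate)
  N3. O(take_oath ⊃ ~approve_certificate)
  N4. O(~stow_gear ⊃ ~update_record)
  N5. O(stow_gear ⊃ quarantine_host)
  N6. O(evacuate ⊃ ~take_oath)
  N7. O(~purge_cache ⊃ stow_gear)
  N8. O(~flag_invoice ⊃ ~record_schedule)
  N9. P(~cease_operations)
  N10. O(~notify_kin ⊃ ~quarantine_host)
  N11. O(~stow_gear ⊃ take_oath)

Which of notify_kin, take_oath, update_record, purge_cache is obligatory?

By case analysis on flag_invoice: premise 1 gives O(flag_invoice ⊃ ~record_schedule) and premise 8 gives O(~flag_invoice ⊃ ~record_schedule), so O(~record_schedule) either way.
Applying K to premise 2 (O(~record_schedule ⊃ evacuate)) and O(~record_schedule) yields O(evacuate).
Premise 6 is O(evacuate ⊃ ~take_oath); since O(evacuate), deontic closure gives O(~take_oath).
Premise 11 is O(~stow_gear ⊃ take_oath); contrapositively O(~take_oath ⊃ stow_gear). Since O(~take_oath) holds, K gives O(stow_gear).
Applying K to premise 5 (O(stow_gear ⊃ quarantine_host)) and O(stow_gear) yields O(quarantine_host).
Premise 10 is O(~notify_kin ⊃ ~quarantine_host); contrapositively O(quarantine_host ⊃ notify_kin). Since O(quarantine_host) holds, K gives O(notify_kin).
So O(notify_kin) holds — notify_kin is obligatory. None of the other listed options is made obligatory by any chain of premises.

notify_kin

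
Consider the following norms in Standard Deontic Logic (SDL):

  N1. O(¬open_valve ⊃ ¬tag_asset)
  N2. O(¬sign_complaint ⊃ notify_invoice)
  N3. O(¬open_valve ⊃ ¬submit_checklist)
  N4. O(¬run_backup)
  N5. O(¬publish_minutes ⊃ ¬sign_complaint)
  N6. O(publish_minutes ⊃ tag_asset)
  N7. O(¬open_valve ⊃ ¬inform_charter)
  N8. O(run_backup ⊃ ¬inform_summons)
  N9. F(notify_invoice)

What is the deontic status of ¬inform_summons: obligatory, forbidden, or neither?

Neither

Premise 8 is O(run_backup ⊃ ¬inform_summons), but O(run_backup) is not derivable from the premises, so it does not yield O(¬inform_summons).
No premise or chain of K-axiom applications forces O(¬inform_summons), and none forces O(inform_summons). So ¬inform_summons is neither obligatory nor forbidden under these norms.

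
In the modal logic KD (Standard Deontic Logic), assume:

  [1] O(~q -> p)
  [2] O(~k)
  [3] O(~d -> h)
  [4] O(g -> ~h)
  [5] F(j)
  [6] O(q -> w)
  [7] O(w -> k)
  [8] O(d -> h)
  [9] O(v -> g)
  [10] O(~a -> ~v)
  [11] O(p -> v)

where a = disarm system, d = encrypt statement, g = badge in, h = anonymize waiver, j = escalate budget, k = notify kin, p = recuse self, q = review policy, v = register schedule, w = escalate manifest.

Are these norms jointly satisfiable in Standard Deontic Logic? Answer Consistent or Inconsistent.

Inconsistent

Premises 3 and 8 cover both cases: O(~d -> h) and O(d -> h). Since ~d ∨ d is a tautology, O(h) follows.
Premise 4, O(g -> ~h), contraposes to O(h -> ~g); with O(h) we get O(~g).
Premise 9, O(v -> g), contraposes to O(~g -> ~v); with O(~g) we get O(~v).
Premise 11, O(p -> v), contraposes to O(~v -> ~p); with O(~v) we get O(~p).
Premise 1, O(~q -> p), contraposes to O(~p -> q); with O(~p) we get O(q).
Premise 6 is O(q -> w); since O(q), deontic closure gives O(w).
Premise 7 is O(w -> k); since O(w), deontic closure gives O(k).
But premise 2 directly asserts O(~k).
We now have both O(k) and O(~k) — k is simultaneously obligatory and forbidden, violating the D-axiom.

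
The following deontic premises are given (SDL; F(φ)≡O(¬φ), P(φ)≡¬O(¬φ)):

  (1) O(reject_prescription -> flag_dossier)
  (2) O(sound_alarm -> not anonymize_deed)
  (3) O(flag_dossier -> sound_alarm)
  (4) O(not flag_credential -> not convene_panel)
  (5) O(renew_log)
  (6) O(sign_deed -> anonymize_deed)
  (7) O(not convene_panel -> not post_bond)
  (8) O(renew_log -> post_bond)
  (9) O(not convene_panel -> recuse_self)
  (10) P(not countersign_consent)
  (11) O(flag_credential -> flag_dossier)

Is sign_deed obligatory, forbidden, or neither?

Forbidden

Premise 5 gives O(renew_log).
Applying K to premise 8 (O(renew_log -> post_bond)) and O(renew_log) yields O(post_bond).
Premise 7, O(not convene_panel -> not post_bond), contraposes to O(post_bond -> convene_panel); with O(post_bond) we get O(convene_panel).
The contrapositive of premise 4 (O(not flag_credential -> not convene_panel)) is O(convene_panel -> flag_credential), and O(convene_panel) is already established, so O(flag_credential).
With premise 11, O(flag_credential -> flag_dossier), the K-axiom yields O(flag_dossier).
Premise 3 is O(flag_dossier -> sound_alarm); since O(flag_dossier), deontic closure gives O(sound_alarm).
From O(sound_alarm) and premise 2, O(sound_alarm -> not anonymize_deed), we obtain O(not anonymize_deed).
The contrapositive of premise 6 (O(sign_deed -> anonymize_deed)) is O(not anonymize_deed -> not sign_deed), and O(not anonymize_deed) is already established, so O(not sign_deed).
Premises 1, 9, 10 do not contribute to this derivation.
Thus O(not sign_deed), which is F(sign_deed): sign_deed is forbidden.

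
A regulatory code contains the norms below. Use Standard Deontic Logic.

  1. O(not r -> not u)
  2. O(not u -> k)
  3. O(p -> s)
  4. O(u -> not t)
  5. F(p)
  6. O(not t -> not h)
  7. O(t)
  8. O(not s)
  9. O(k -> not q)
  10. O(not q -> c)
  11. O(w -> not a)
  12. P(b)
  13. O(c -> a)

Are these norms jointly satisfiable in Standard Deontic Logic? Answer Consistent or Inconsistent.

Premise 3 is O(p -> s), but O(p) is not derivable from the premises, so it does not yield O(s).
So O(s) is not derivable, and the apparent clash with O(not s) does not arise.
A world satisfying every obligation exists (e.g. a=true, b=false, c=true, h=false, k=true, p=false, q=false, r=false, s=false, t=true, u=false, w=false); no atom is both obligatory and forbidden, so the set is consistent.

Consistent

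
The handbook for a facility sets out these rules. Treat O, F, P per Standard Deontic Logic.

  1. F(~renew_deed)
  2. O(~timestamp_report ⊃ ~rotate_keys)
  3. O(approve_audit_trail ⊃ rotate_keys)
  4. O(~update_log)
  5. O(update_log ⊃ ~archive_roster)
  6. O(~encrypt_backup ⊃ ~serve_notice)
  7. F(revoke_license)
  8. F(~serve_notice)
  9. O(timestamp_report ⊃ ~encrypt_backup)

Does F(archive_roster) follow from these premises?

No

Premise 5 is O(update_log ⊃ ~archive_roster), but O(update_log) is not derivable from the premises, so it does not yield O(~archive_roster).
No other premise forces O(~archive_roster). An ideal world satisfying every premise can still have archive_roster true, so F(archive_roster) is not derivable.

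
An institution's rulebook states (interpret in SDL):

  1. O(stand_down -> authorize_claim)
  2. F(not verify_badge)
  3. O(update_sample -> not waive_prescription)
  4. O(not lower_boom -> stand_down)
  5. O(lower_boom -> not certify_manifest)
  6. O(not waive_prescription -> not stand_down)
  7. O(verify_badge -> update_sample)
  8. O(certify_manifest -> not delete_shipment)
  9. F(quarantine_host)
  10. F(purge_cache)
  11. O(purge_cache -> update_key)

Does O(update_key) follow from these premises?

Premise 11 is O(purge_cache -> update_key), but O(purge_cache) is not derivable from the premises, so it does not yield O(update_key).
No other premise forces O(update_key). An ideal world satisfying every premise can still have update_key false, so O(update_key) is not derivable.

No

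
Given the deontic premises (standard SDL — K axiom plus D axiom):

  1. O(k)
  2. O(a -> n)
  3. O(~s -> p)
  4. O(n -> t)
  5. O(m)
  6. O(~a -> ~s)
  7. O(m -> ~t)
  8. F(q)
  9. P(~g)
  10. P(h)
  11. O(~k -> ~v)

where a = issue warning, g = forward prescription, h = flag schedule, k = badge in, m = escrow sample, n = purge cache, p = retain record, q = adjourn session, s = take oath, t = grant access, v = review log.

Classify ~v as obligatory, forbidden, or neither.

Premise 11 is O(~k -> ~v), but O(~k) is not derivable from the premises, so it does not yield O(~v).
No premise or chain of K-axiom applications forces O(~v), and none forces O(v). So ~v is neither obligatory nor forbidden under these norms.

Neither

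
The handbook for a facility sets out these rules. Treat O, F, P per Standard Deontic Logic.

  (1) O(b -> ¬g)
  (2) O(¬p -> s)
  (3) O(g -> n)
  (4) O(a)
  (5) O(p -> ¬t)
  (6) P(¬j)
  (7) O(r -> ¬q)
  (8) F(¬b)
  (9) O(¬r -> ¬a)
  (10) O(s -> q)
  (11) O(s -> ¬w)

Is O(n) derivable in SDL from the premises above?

No

Premise 3 is O(g -> n), but O(g) is not derivable from the premises, so it does not yield O(n).
No other premise forces O(n). An ideal world satisfying every premise can still have n false, so O(n) is not derivable.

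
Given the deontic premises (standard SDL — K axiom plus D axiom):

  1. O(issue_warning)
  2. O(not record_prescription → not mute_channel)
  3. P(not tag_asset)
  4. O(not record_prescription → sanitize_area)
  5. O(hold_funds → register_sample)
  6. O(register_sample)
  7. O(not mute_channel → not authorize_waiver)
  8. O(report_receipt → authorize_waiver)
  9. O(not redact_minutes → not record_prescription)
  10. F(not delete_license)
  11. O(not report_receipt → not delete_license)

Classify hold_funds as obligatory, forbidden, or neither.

Neither

Premise 5 is O(hold_funds → register_sample); even if O(register_sample) held, inferring O(hold_funds) would be affirming the consequent — invalid.
No premise or chain of K-axiom applications forces O(hold_funds), and none forces O(not hold_funds). So hold_funds is neither obligatory nor forbidden under these norms.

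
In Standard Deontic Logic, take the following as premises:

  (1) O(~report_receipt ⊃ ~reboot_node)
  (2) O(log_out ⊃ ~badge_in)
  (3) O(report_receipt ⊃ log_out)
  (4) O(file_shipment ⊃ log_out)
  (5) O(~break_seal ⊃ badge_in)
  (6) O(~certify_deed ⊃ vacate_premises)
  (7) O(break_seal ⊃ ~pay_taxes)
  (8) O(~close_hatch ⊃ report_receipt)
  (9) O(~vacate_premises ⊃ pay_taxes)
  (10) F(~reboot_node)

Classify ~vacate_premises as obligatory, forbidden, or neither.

Forbidden

Premise 10, F(~reboot_node), is equivalent to O(reboot_node).
Premise 1 is O(~report_receipt ⊃ ~reboot_node); contrapositively O(reboot_node ⊃ report_receipt). Since O(reboot_node) holds, K gives O(report_receipt).
Applying K to premise 3 (O(report_receipt ⊃ log_out)) and O(report_receipt) yields O(log_out).
Premise 2 is O(log_out ⊃ ~badge_in); since O(log_out), deontic closure gives O(~badge_in).
The contrapositive of premise 5 (O(~break_seal ⊃ badge_in)) is O(~badge_in ⊃ break_seal), and O(~badge_in) is already established, so O(break_seal).
With premise 7, O(break_seal ⊃ ~pay_taxes), the K-axiom yields O(~pay_taxes).
Premise 9 is O(~vacate_premises ⊃ pay_taxes); contrapositively O(~pay_taxes ⊃ vacate_premises). Since O(~pay_taxes) holds, K gives O(vacate_premises).
Premises 4, 6, 8 do not contribute to this derivation.
Thus O(vacate_premises), which is F(~vacate_premises): ~vacate_premises is forbidden.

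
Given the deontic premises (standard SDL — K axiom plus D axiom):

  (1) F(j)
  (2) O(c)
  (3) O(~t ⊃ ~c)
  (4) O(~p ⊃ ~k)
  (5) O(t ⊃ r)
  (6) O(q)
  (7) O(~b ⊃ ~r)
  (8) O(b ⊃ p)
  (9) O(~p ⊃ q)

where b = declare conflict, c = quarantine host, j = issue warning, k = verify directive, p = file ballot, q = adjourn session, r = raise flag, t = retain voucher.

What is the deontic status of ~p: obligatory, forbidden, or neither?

Forbidden

Premise 2 gives O(c).
Premise 3, O(~t ⊃ ~c), contraposes to O(c ⊃ t); with O(c) we get O(t).
With premise 5, O(t ⊃ r), the K-axiom yields O(r).
The contrapositive of premise 7 (O(~b ⊃ ~r)) is O(r ⊃ b), and O(r) is already established, so O(b).
Applying K to premise 8 (O(b ⊃ p)) and O(b) yields O(p).
Premises 1, 4, 6, 9 do not contribute to this derivation.
Thus O(p), which is F(~p): ~p is forbidden.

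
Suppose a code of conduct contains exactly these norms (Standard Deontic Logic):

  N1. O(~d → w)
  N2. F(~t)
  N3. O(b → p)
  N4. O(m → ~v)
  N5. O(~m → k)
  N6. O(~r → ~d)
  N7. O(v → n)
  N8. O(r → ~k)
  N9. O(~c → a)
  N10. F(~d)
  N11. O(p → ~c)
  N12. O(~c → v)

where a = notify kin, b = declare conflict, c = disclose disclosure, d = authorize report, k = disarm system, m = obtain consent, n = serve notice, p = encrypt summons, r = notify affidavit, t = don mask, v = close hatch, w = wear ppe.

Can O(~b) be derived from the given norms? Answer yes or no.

F(~d) at premise 10 means O(d).
Premise 6, O(~r → ~d), contraposes to O(d → r); with O(d) we get O(r).
Premise 8 is O(r → ~k); since O(r), deontic closure gives O(~k).
Premise 5, O(~m → k), contraposes to O(~k → m); with O(~k) we get O(m).
From O(m) and premise 4, O(m → ~v), we obtain O(~v).
Premise 12, O(~c → v), contraposes to O(~v → c); with O(~v) we get O(c).
The contrapositive of premise 11 (O(p → ~c)) is O(c → ~p), and O(c) is already established, so O(~p).
The contrapositive of premise 3 (O(b → p)) is O(~p → ~b), and O(~p) is already established, so O(~b).
Premises 1, 2, 7, 9 do not contribute to this derivation.
So O(~b) follows.

Yes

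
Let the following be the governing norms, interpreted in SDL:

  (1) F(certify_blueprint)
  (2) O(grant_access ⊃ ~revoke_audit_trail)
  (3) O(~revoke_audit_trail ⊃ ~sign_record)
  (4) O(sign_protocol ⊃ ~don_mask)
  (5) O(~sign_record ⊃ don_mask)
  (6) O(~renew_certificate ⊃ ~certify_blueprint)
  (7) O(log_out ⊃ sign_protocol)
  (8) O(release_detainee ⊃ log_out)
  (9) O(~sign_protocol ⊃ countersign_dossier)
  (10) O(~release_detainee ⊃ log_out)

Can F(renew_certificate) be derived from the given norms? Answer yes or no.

Premise 6 is O(~renew_certificate ⊃ ~certify_blueprint); even if O(~certify_blueprint) held, inferring O(~renew_certificate) would be affirming the consequent — invalid.
No other premise forces O(~renew_certificate). An ideal world satisfying every premise can still have renew_certificate true, so F(renew_certificate) is not derivable.

No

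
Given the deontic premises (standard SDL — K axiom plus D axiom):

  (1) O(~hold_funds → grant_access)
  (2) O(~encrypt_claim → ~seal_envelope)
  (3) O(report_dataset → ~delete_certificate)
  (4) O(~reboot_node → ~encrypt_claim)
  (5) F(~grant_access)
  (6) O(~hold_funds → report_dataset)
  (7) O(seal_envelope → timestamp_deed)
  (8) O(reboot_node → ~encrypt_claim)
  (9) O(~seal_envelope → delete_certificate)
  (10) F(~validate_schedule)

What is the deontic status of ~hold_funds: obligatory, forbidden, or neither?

Premises 8 and 4 cover both cases: O(reboot_node → ~encrypt_claim) and O(~reboot_node → ~encrypt_claim). Since reboot_node ∨ ~reboot_node is a tautology, O(~encrypt_claim) follows.
Premise 2 is O(~encrypt_claim → ~seal_envelope); since O(~encrypt_claim), deontic closure gives O(~seal_envelope).
Applying K to premise 9 (O(~seal_envelope → delete_certificate)) and O(~seal_envelope) yields O(delete_certificate).
Premise 3, O(report_dataset → ~delete_certificate), contraposes to O(delete_certificate → ~report_dataset); with O(delete_certificate) we get O(~report_dataset).
The contrapositive of premise 6 (O(~hold_funds → report_dataset)) is O(~report_dataset → hold_funds), and O(~report_dataset) is already established, so O(hold_funds).
Premises 1, 5, 7, 10 do not contribute to this derivation.
Thus O(hold_funds), which is F(~hold_funds): ~hold_funds is forbidden.

Forbidden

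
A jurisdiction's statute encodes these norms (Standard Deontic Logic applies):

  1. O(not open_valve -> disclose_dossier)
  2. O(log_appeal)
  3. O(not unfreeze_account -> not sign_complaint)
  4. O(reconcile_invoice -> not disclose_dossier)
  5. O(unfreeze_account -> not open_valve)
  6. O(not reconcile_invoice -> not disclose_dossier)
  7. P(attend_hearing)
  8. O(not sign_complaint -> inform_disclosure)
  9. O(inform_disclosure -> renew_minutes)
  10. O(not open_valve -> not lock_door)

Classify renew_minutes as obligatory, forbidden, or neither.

By case analysis on reconcile_invoice: premise 4 gives O(reconcile_invoice -> not disclose_dossier) and premise 6 gives O(not reconcile_invoice -> not disclose_dossier), so O(not disclose_dossier) either way.
Premise 1, O(not open_valve -> disclose_dossier), contraposes to O(not disclose_dossier -> open_valve); with O(not disclose_dossier) we get O(open_valve).
Premise 5 is O(unfreeze_account -> not open_valve); contrapositively O(open_valve -> not unfreeze_account). Since O(open_valve) holds, K gives O(not unfreeze_account).
With premise 3, O(not unfreeze_account -> not sign_complaint), the K-axiom yields O(not sign_complaint).
With premise 8, O(not sign_complaint -> inform_disclosure), the K-axiom yields O(inform_disclosure).
Premise 9 is O(inform_disclosure -> renew_minutes); since O(inform_disclosure), deontic closure gives O(renew_minutes).
Premises 2, 7, 10 do not contribute to this derivation.
Hence renew_minutes is obligatory.

Obligatory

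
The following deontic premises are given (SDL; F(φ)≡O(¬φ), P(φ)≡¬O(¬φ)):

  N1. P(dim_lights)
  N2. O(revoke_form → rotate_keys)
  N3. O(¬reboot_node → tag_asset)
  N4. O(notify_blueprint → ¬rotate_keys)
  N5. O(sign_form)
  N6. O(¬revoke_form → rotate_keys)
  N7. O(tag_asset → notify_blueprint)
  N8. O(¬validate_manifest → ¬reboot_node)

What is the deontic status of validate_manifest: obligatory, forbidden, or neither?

Obligatory

By case analysis on revoke_form: premise 2 gives O(revoke_form → rotate_keys) and premise 6 gives O(¬revoke_form → rotate_keys), so O(rotate_keys) either way.
Premise 4 is O(notify_blueprint → ¬rotate_keys); contrapositively O(rotate_keys → ¬notify_blueprint). Since O(rotate_keys) holds, K gives O(¬notify_blueprint).
Premise 7 is O(tag_asset → notify_blueprint); contrapositively O(¬notify_blueprint → ¬tag_asset). Since O(¬notify_blueprint) holds, K gives O(¬tag_asset).
Premise 3, O(¬reboot_node → tag_asset), contraposes to O(¬tag_asset → reboot_node); with O(¬tag_asset) we get O(reboot_node).
The contrapositive of premise 8 (O(¬validate_manifest → ¬reboot_node)) is O(reboot_node → validate_manifest), and O(reboot_node) is already established, so O(validate_manifest).
Premises 1, 5 do not contribute to this derivation.
Hence validate_manifest is obligatory.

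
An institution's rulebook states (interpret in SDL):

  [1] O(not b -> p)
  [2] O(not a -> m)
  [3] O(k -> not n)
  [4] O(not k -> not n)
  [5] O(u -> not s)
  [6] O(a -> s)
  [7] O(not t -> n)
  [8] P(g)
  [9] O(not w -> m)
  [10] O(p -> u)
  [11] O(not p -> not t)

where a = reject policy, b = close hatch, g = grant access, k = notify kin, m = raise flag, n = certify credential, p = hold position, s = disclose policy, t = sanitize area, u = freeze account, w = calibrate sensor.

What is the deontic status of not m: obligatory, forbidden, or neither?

Forbidden

By case analysis on k: premise 3 gives O(k -> not n) and premise 4 gives O(not k -> not n), so O(not n) either way.
Premise 7, O(not t -> n), contraposes to O(not n -> t); with O(not n) we get O(t).
Premise 11 is O(not p -> not t); contrapositively O(t -> p). Since O(t) holds, K gives O(p).
Applying K to premise 10 (O(p -> u)) and O(p) yields O(u).
Premise 5 is O(u -> not s); since O(u), deontic closure gives O(not s).
The contrapositive of premise 6 (O(a -> s)) is O(not s -> not a), and O(not s) is already established, so O(not a).
From O(not a) and premise 2, O(not a -> m), we obtain O(m).
Premises 1, 8, 9 do not contribute to this derivation.
Thus O(m), which is F(not m): not m is forbidden.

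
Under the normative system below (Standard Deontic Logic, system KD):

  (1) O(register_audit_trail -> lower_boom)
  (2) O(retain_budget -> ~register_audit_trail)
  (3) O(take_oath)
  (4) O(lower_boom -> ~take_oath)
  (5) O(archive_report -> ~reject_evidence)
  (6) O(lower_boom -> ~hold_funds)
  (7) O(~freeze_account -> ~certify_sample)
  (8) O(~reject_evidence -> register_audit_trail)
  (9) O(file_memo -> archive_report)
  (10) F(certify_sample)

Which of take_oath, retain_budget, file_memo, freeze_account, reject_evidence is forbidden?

file_memo

Premise 3 states O(take_oath) outright.
The contrapositive of premise 4 (O(lower_boom -> ~take_oath)) is O(take_oath -> ~lower_boom), and O(take_oath) is already established, so O(~lower_boom).
Premise 1 is O(register_audit_trail -> lower_boom); contrapositively O(~lower_boom -> ~register_audit_trail). Since O(~lower_boom) holds, K gives O(~register_audit_trail).
Premise 8, O(~reject_evidence -> register_audit_trail), contraposes to O(~register_audit_trail -> reject_evidence); with O(~register_audit_trail) we get O(reject_evidence).
Premise 5 is O(archive_report -> ~reject_evidence); contrapositively O(reject_evidence -> ~archive_report). Since O(reject_evidence) holds, K gives O(~archive_report).
The contrapositive of premise 9 (O(file_memo -> archive_report)) is O(~archive_report -> ~file_memo), and O(~archive_report) is already established, so O(~file_memo).
So O(~file_memo) holds, i.e. file_memo is forbidden. None of the other listed options is forbidden under the premises.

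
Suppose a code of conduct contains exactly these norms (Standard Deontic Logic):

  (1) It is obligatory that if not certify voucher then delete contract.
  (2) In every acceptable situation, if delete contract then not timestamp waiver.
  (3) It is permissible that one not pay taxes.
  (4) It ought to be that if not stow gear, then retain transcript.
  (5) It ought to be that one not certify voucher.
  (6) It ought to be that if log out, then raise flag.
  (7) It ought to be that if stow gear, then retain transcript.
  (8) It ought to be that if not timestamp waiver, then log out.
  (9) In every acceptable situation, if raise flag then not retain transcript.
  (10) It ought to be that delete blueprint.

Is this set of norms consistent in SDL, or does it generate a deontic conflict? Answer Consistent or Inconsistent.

Inconsistent

Premises 4 and 7 are O(¬stow_gear → retain_transcript) and O(stow_gear → retain_transcript); every ideal world satisfies ¬stow_gear or stow_gear, so in either case retain_transcript holds — hence O(retain_transcript).
Premise 9, O(raise_flag → ¬retain_transcript), contraposes to O(retain_transcript → ¬raise_flag); with O(retain_transcript) we get O(¬raise_flag).
Premise 6 is O(log_out → raise_flag); contrapositively O(¬raise_flag → ¬log_out). Since O(¬raise_flag) holds, K gives O(¬log_out).
The contrapositive of premise 8 (O(¬timestamp_waiver → log_out)) is O(¬log_out → timestamp_waiver), and O(¬log_out) is already established, so O(timestamp_waiver).
The contrapositive of premise 2 (O(delete_contract → ¬timestamp_waiver)) is O(timestamp_waiver → ¬delete_contract), and O(timestamp_waiver) is already established, so O(¬delete_contract).
Premise 1 is O(¬certify_voucher → delete_contract); contrapositively O(¬delete_contract → certify_voucher). Since O(¬delete_contract) holds, K gives O(certify_voucher).
But premise 5 directly asserts O(¬certify_voucher).
We now have both O(certify_voucher) and O(¬certify_voucher) — certify_voucher is simultaneously obligatory and forbidden, violating the D-axiom.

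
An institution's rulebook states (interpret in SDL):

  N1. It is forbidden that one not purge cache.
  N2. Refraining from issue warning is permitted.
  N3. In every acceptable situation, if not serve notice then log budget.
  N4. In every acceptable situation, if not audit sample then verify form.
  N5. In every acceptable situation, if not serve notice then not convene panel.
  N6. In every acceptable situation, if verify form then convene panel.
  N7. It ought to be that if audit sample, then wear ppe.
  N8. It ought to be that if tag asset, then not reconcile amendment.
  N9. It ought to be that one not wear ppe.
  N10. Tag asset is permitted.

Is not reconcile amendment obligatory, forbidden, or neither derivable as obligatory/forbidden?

Premise 8 is O(tag_asset → ¬reconcile_amendment), but O(tag_asset) is not derivable from the premises (the permission P(tag_asset) asserts only ¬O(¬tag_asset), not O(tag_asset)), so it does not yield O(¬reconcile_amendment).
No premise or chain of K-axiom applications forces O(¬reconcile_amendment), and none forces O(reconcile_amendment). So ¬reconcile_amendment is neither obligatory nor forbidden under these norms.

Neither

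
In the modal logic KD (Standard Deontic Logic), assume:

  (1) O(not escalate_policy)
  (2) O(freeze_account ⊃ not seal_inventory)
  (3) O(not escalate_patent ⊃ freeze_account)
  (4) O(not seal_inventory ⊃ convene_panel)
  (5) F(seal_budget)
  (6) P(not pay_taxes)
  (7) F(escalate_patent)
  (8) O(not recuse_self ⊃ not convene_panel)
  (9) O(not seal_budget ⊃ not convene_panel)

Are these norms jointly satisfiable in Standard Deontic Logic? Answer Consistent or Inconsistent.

Premise 5 is F(seal_budget), i.e. O(not seal_budget).
Premise 9 is O(not seal_budget ⊃ not convene_panel); since O(not seal_budget), deontic closure gives O(not convene_panel).
Premise 4 is O(not seal_inventory ⊃ convene_panel); contrapositively O(not convene_panel ⊃ seal_inventory). Since O(not convene_panel) holds, K gives O(seal_inventory).
Premise 2 is O(freeze_account ⊃ not seal_inventory); contrapositively O(seal_inventory ⊃ not freeze_account). Since O(seal_inventory) holds, K gives O(not freeze_account).
Premise 3 is O(not escalate_patent ⊃ freeze_account); contrapositively O(not freeze_account ⊃ escalate_patent). Since O(not freeze_account) holds, K gives O(escalate_patent).
But premise 7, F(escalate_patent), means O(not escalate_patent).
We now have both O(escalate_patent) and O(not escalate_patent) — escalate_patent is simultaneously obligatory and forbidden, violating the D-axiom.

Inconsistent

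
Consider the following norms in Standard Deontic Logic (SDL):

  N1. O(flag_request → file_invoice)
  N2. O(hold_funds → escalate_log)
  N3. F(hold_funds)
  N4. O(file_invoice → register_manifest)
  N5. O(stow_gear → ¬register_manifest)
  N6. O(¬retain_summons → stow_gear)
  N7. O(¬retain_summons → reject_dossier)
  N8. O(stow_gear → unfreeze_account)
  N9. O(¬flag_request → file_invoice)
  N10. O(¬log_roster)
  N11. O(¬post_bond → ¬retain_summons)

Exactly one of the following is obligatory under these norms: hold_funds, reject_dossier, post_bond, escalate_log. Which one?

Premises 1 and 9 are O(flag_request → file_invoice) and O(¬flag_request → file_invoice); every ideal world satisfies flag_request or ¬flag_request, so in either case file_invoice holds — hence O(file_invoice).
With premise 4, O(file_invoice → register_manifest), the K-axiom yields O(register_manifest).
Premise 5, O(stow_gear → ¬register_manifest), contraposes to O(register_manifest → ¬stow_gear); with O(register_manifest) we get O(¬stow_gear).
Premise 6, O(¬retain_summons → stow_gear), contraposes to O(¬stow_gear → retain_summons); with O(¬stow_gear) we get O(retain_summons).
The contrapositive of premise 11 (O(¬post_bond → ¬retain_summons)) is O(retain_summons → post_bond), and O(retain_summons) is already established, so O(post_bond).
So O(post_bond) holds — post_bond is obligatory. None of the other listed options is made obligatory by any chain of premises.

post_bond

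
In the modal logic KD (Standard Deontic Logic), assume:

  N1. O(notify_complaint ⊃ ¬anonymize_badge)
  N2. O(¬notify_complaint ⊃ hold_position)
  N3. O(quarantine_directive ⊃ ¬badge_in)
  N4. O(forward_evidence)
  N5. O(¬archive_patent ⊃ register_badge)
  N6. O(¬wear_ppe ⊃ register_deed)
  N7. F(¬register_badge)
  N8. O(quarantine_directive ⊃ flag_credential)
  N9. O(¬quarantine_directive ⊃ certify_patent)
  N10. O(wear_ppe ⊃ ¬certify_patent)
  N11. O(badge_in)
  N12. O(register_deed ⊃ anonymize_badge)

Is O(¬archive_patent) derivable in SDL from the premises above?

Premise 5 is O(¬archive_patent ⊃ register_badge); even if O(register_badge) held, inferring O(¬archive_patent) would be affirming the consequent — invalid.
No other premise forces O(¬archive_patent). An ideal world satisfying every premise can still have ¬archive_patent false, so O(¬archive_patent) is not derivable.

No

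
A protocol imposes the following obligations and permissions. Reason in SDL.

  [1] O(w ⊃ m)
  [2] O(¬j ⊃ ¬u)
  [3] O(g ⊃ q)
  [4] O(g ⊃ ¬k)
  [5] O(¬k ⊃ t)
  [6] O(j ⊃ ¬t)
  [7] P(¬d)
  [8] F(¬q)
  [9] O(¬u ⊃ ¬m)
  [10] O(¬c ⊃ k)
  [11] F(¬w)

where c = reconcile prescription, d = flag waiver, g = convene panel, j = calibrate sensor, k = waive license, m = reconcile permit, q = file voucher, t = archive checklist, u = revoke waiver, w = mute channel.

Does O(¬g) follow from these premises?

Yes

F(¬w) at premise 11 means O(w).
Premise 1 is O(w ⊃ m); since O(w), deontic closure gives O(m).
Premise 9 is O(¬u ⊃ ¬m); contrapositively O(m ⊃ u). Since O(m) holds, K gives O(u).
Premise 2 is O(¬j ⊃ ¬u); contrapositively O(u ⊃ j). Since O(u) holds, K gives O(j).
From O(j) and premise 6, O(j ⊃ ¬t), we obtain O(¬t).
Premise 5 is O(¬k ⊃ t); contrapositively O(¬t ⊃ k). Since O(¬t) holds, K gives O(k).
The contrapositive of premise 4 (O(g ⊃ ¬k)) is O(k ⊃ ¬g), and O(k) is already established, so O(¬g).
Premises 3, 7, 8, 10 do not contribute to this derivation.
So O(¬g) follows.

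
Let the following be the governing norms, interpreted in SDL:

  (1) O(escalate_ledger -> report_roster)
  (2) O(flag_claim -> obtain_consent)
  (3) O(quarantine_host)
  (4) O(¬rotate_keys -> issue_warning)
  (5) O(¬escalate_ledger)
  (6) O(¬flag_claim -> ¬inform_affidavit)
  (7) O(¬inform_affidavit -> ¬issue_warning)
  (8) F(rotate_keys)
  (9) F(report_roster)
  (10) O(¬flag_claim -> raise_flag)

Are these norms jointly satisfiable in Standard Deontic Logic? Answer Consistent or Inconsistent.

Premise 1 is O(escalate_ledger -> report_roster), but O(escalate_ledger) is not derivable from the premises, so it does not yield O(report_roster).
So O(report_roster) is not derivable, and the apparent clash with O(¬report_roster) does not arise.
A world satisfying every obligation exists (e.g. escalate_ledger=false, flag_claim=true, inform_affidavit=true, issue_warning=true, obtain_consent=true, quarantine_host=true, raise_flag=false, report_roster=false, rotate_keys=false); no atom is both obligatory and forbidden, so the set is consistent.

Consistent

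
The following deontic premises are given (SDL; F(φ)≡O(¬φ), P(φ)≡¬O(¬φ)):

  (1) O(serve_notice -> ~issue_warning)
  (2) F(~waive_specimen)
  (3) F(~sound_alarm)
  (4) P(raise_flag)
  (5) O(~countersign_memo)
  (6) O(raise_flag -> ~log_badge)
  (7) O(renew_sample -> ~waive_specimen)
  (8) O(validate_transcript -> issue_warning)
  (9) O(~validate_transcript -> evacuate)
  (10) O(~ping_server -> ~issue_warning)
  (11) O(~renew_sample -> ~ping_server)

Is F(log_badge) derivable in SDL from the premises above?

Premise 6 is O(raise_flag -> ~log_badge), but O(raise_flag) is not derivable from the premises (the permission P(raise_flag) asserts only ~O(~raise_flag), not O(raise_flag)), so it does not yield O(~log_badge).
No other premise forces O(~log_badge). An ideal world satisfying every premise can still have log_badge true, so F(log_badge) is not derivable.

No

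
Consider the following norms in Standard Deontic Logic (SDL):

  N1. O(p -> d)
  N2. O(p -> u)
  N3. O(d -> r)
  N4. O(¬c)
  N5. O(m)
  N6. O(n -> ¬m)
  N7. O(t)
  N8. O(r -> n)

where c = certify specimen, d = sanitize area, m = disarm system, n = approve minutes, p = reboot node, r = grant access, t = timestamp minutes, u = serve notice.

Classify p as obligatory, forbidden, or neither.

Forbidden

Premise 5 states O(m) outright.
The contrapositive of premise 6 (O(n -> ¬m)) is O(m -> ¬n), and O(m) is already established, so O(¬n).
The contrapositive of premise 8 (O(r -> n)) is O(¬n -> ¬r), and O(¬n) is already established, so O(¬r).
The contrapositive of premise 3 (O(d -> r)) is O(¬r -> ¬d), and O(¬r) is already established, so O(¬d).
The contrapositive of premise 1 (O(p -> d)) is O(¬d -> ¬p), and O(¬d) is already established, so O(¬p).
Premises 2, 4, 7 do not contribute to this derivation.
Thus O(¬p), which is F(p): p is forbidden.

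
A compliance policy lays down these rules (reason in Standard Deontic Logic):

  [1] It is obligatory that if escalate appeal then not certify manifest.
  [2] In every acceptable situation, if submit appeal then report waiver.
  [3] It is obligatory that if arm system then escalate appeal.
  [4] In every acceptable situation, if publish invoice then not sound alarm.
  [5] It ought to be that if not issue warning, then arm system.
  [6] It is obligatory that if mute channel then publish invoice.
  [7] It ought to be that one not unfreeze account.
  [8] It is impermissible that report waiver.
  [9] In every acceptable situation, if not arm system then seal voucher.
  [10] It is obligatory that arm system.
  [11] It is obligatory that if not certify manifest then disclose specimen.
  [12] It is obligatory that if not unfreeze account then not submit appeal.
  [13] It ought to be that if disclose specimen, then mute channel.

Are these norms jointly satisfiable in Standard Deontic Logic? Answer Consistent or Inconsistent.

Premise 2 is O(submit_appeal → report_waiver), but O(submit_appeal) is not derivable from the premises, so it does not yield O(report_waiver).
So O(report_waiver) is not derivable, and the apparent clash with O(¬report_waiver) does not arise.
A world satisfying every obligation exists (e.g. arm_system=true, certify_manifest=false, disclose_specimen=true, escalate_appeal=true, issue_warning=false, mute_channel=true, publish_invoice=true, report_waiver=false, seal_voucher=false, sound_alarm=false, submit_appeal=false, unfreeze_account=false); no atom is both obligatory and forbidden, so the set is consistent.

Consistent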